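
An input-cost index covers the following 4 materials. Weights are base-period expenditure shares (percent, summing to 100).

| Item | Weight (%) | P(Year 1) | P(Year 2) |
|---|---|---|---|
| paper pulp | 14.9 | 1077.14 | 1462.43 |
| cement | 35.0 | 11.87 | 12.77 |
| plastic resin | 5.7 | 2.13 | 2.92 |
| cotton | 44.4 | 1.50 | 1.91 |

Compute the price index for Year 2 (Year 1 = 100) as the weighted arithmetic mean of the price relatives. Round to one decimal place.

122.2

paper pulp: 14.9 × (1462.43/1077.14) = 14.9 × 1.357697 = 20.2297
cement: 35.0 × (12.77/11.87) = 35.0 × 1.075821 = 37.6537
plastic resin: 5.7 × (2.92/2.13) = 5.7 × 1.370892 = 7.8141
cotton: 44.4 × (1.91/1.50) = 44.4 × 1.273333 = 56.5360
Index = Σ wᵢ·(p₁ᵢ/p₀ᵢ) = 20.2297 + 37.6537 + 7.8141 + 56.5360 = 122.2335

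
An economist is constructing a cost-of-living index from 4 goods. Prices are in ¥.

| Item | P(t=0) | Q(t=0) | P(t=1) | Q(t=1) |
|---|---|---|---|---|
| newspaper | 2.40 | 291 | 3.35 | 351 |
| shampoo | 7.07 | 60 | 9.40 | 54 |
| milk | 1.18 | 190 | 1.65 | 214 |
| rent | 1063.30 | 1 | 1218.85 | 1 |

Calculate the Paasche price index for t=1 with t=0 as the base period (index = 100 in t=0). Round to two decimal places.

Paasche price index uses current-period quantities as weights.
ΣP(t=1)·Q(t=1) = 3.35×351 + 9.40×54 + 1.65×214 + 1218.85×1 = 1175.85 + 507.6 + 353.1 + 1218.85 = 3255.4
ΣP(t=0)·Q(t=1) = 2.40×351 + 7.07×54 + 1.18×214 + 1063.30×1 = 842.4 + 381.78 + 252.52 + 1063.3 = 2540
Index = 3255.4 / 2540 × 100 = 128.1654

128.17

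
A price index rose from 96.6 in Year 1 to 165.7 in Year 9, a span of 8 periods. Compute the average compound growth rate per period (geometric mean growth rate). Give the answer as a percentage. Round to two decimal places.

Growth factor = (165.7/96.6)^(1/8) = (1.715321)^(1/8) = 1.069777
Growth rate = 1.069777 − 1 = 0.069777 = 6.9777%

6.98%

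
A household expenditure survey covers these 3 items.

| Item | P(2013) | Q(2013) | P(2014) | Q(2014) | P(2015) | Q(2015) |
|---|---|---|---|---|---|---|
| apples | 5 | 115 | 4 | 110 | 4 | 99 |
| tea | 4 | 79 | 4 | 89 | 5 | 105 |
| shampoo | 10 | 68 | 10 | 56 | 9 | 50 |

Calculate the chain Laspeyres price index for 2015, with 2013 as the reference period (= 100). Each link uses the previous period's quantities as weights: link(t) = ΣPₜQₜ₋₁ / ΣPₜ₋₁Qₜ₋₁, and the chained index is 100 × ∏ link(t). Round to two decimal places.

Link 2013→2014:
ΣP(2014)Q(2013) = 4×115 + 4×79 + 10×68 = 460 + 316 + 680 = 1456
ΣP(2013)Q(2013) = 5×115 + 4×79 + 10×68 = 575 + 316 + 680 = 1571
link = 1456/1571 = 0.926798
Link 2014→2015:
ΣP(2015)Q(2014) = 4×110 + 5×89 + 9×56 = 440 + 445 + 504 = 1389
ΣP(2014)Q(2014) = 4×110 + 4×89 + 10×56 = 440 + 356 + 560 = 1356
link = 1389/1356 = 1.024336
Chained index = 100 × 0.926798 × 1.024336 = 94.9353

94.94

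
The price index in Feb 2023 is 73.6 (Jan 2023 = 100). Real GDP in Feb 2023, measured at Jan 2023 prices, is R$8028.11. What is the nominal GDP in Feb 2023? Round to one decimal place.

5908.7

Nominal = Real × (Index/100) = 8028.11 × (73.6/100)
        = 8028.11 × 0.736 = 5908.6890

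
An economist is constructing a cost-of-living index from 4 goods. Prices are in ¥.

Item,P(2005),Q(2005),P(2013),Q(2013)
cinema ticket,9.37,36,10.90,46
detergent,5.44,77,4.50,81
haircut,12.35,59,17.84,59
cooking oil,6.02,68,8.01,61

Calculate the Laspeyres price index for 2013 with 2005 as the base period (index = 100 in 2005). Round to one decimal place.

Laspeyres price index uses base-period quantities as weights.
ΣP(2013)·Q(2005) = 10.90×36 + 4.50×77 + 17.84×59 + 8.01×68 = 392.4 + 346.5 + 1052.56 + 544.68 = 2336.14
ΣP(2005)·Q(2005) = 9.37×36 + 5.44×77 + 12.35×59 + 6.02×68 = 337.32 + 418.88 + 728.65 + 409.36 = 1894.21
Index = 2336.14 / 1894.21 × 100 = 123.3306

123.3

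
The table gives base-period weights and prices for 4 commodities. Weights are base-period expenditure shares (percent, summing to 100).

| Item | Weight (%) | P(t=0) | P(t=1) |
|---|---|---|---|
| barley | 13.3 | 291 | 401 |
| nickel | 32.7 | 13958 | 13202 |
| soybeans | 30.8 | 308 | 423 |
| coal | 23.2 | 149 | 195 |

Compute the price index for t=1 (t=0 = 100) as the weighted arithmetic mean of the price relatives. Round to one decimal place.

barley: 13.3 × (401/291) = 13.3 × 1.378007 = 18.3275
nickel: 32.7 × (13202/13958) = 32.7 × 0.945838 = 30.9289
soybeans: 30.8 × (423/308) = 30.8 × 1.373377 = 42.3000
coal: 23.2 × (195/149) = 23.2 × 1.308725 = 30.3624
Index = Σ wᵢ·(p₁ᵢ/p₀ᵢ) = 18.3275 + 30.9289 + 42.3000 + 30.3624 = 121.9188

121.9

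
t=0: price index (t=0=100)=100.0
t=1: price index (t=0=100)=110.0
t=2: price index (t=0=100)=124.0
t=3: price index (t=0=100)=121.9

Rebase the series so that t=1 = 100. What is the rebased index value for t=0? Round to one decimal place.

90.9

Rebased(t=0) = 100.0 / 110.0 × 100 = 90.9091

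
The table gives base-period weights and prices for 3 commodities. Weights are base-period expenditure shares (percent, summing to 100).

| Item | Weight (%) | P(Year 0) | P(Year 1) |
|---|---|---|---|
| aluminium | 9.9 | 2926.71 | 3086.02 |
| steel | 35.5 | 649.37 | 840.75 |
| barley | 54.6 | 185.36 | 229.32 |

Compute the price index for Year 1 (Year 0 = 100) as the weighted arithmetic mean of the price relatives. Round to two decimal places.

123.95

aluminium: 9.9 × (3086.02/2926.71) = 9.9 × 1.054433 = 10.4389
steel: 35.5 × (840.75/649.37) = 35.5 × 1.294716 = 45.9624
barley: 54.6 × (229.32/185.36) = 54.6 × 1.237160 = 67.5489
Index = Σ wᵢ·(p₁ᵢ/p₀ᵢ) = 10.4389 + 45.9624 + 67.5489 = 123.9503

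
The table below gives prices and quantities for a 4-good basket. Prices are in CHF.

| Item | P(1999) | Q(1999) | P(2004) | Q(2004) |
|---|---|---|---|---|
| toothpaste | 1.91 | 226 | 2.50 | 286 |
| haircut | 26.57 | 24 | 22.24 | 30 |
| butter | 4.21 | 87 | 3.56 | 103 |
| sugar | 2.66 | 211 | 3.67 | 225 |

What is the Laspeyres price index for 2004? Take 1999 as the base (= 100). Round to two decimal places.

Laspeyres price index uses base-period quantities as weights.
ΣP(2004)·Q(1999) = 2.50×226 + 22.24×24 + 3.56×87 + 3.67×211 = 565 + 533.76 + 309.72 + 774.37 = 2182.85
ΣP(1999)·Q(1999) = 1.91×226 + 26.57×24 + 4.21×87 + 2.66×211 = 431.66 + 637.68 + 366.27 + 561.26 = 1996.87
Index = 2182.85 / 1996.87 × 100 = 109.3136

109.31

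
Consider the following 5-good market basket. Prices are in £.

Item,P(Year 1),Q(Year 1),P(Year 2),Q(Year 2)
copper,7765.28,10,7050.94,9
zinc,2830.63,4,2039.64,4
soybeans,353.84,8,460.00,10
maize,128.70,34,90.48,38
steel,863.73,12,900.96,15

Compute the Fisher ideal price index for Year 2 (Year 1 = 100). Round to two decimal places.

90.57

Laspeyres component (base-period weights):
ΣP(Year 2)Q(Year 1) = 7050.94×10 + 2039.64×4 + 460.00×8 + 90.48×34 + 900.96×12 = 70509.4 + 8158.56 + 3680 + 3076.32 + 10811.52 = 96235.8
ΣP(Year 1)Q(Year 1) = 7765.28×10 + 2830.63×4 + 353.84×8 + 128.70×34 + 863.73×12 = 77652.8 + 11322.52 + 2830.72 + 4375.8 + 10364.76 = 106546.6
L = 96235.8 / 106546.6 × 100 = 90.3227
Paasche component (current-period weights):
ΣP(Year 2)Q(Year 2) = 7050.94×9 + 2039.64×4 + 460.00×10 + 90.48×38 + 900.96×15 = 63458.46 + 8158.56 + 4600 + 3438.24 + 13514.4 = 93169.66
ΣP(Year 1)Q(Year 2) = 7765.28×9 + 2830.63×4 + 353.84×10 + 128.70×38 + 863.73×15 = 69887.52 + 11322.52 + 3538.4 + 4890.6 + 12955.95 = 102594.99
P = 93169.66 / 102594.99 × 100 = 90.8131
Fisher = √(L × P) = √(90.3227 × 90.8131) = 90.5676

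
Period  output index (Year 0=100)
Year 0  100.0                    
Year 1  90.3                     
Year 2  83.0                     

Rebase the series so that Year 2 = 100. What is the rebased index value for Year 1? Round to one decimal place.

108.8

Rebased(Year 1) = 90.3 / 83.0 × 100 = 108.7952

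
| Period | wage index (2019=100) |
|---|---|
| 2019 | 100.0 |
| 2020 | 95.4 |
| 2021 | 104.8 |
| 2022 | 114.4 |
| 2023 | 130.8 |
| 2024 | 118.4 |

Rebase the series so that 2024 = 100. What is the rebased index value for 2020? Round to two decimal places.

80.57

Rebased(2020) = 95.4 / 118.4 × 100 = 80.5743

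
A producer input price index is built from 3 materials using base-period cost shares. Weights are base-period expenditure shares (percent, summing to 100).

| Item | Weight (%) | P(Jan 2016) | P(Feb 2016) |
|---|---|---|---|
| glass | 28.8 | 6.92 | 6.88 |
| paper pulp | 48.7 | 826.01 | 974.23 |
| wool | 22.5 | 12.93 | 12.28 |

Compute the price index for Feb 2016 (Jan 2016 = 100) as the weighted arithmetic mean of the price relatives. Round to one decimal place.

glass: 28.8 × (6.88/6.92) = 28.8 × 0.994220 = 28.6335
paper pulp: 48.7 × (974.23/826.01) = 48.7 × 1.179441 = 57.4388
wool: 22.5 × (12.28/12.93) = 22.5 × 0.949729 = 21.3689
Index = Σ wᵢ·(p₁ᵢ/p₀ᵢ) = 28.6335 + 57.4388 + 21.3689 = 107.4412

107.4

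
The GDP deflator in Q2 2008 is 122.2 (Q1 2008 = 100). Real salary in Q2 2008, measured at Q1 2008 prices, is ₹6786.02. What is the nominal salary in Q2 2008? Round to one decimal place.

Nominal = Real × (Index/100) = 6786.02 × (122.2/100)
        = 6786.02 × 1.222 = 8292.5164

8292.5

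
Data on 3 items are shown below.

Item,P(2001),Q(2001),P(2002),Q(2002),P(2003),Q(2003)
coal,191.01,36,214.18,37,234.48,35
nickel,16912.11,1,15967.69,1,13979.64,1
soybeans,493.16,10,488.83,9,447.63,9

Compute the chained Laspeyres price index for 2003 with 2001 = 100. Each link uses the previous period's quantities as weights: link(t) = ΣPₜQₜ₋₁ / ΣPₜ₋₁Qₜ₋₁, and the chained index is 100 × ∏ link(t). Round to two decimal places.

Link 2001→2002:
ΣP(2002)Q(2001) = 214.18×36 + 15967.69×1 + 488.83×10 = 7710.48 + 15967.69 + 4888.3 = 28566.47
ΣP(2001)Q(2001) = 191.01×36 + 16912.11×1 + 493.16×10 = 6876.36 + 16912.11 + 4931.6 = 28720.07
link = 28566.47/28720.07 = 0.994652
Link 2002→2003:
ΣP(2003)Q(2002) = 234.48×37 + 13979.64×1 + 447.63×9 = 8675.76 + 13979.64 + 4028.67 = 26684.07
ΣP(2002)Q(2002) = 214.18×37 + 15967.69×1 + 488.83×9 = 7924.66 + 15967.69 + 4399.47 = 28291.82
link = 26684.07/28291.82 = 0.943173
Chained index = 100 × 0.994652 × 0.943173 = 93.8128

93.81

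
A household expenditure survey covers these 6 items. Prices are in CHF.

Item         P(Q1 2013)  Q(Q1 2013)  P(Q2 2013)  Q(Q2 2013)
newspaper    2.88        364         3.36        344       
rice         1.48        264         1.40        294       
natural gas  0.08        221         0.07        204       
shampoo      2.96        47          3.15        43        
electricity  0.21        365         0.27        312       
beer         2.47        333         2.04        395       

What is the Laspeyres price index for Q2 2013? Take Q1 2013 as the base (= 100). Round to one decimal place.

Laspeyres price index uses base-period quantities as weights.
ΣP(Q2 2013)·Q(Q1 2013) = 3.36×364 + 1.40×264 + 0.07×221 + 3.15×47 + 0.27×365 + 2.04×333 = 1223.04 + 369.6 + 15.47 + 148.05 + 98.55 + 679.32 = 2534.03
ΣP(Q1 2013)·Q(Q1 2013) = 2.88×364 + 1.48×264 + 0.08×221 + 2.96×47 + 0.21×365 + 2.47×333 = 1048.32 + 390.72 + 17.68 + 139.12 + 76.65 + 822.51 = 2495
Index = 2534.03 / 2495 × 100 = 101.5643

101.6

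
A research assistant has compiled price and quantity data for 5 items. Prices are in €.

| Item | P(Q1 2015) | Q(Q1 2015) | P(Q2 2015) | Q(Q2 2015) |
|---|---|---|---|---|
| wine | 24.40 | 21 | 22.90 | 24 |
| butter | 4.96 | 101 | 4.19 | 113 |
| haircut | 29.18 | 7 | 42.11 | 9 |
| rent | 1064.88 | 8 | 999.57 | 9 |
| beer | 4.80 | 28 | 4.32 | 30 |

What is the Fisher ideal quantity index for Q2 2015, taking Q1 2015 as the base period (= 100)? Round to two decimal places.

112.91

Laspeyres component (base-period weights):
ΣP(Q1 2015)Q(Q2 2015) = 24.40×24 + 4.96×113 + 29.18×9 + 1064.88×9 + 4.80×30 = 585.6 + 560.48 + 262.62 + 9583.92 + 144 = 11136.62
ΣP(Q1 2015)Q(Q1 2015) = 24.40×21 + 4.96×101 + 29.18×7 + 1064.88×8 + 4.80×28 = 512.4 + 500.96 + 204.26 + 8519.04 + 134.4 = 9871.06
L = 11136.62 / 9871.06 × 100 = 112.8209
Paasche component (current-period weights):
ΣP(Q2 2015)Q(Q2 2015) = 22.90×24 + 4.19×113 + 42.11×9 + 999.57×9 + 4.32×30 = 549.6 + 473.47 + 378.99 + 8996.13 + 129.6 = 10527.79
ΣP(Q2 2015)Q(Q1 2015) = 22.90×21 + 4.19×101 + 42.11×7 + 999.57×8 + 4.32×28 = 480.9 + 423.19 + 294.77 + 7996.56 + 120.96 = 9316.38
P = 10527.79 / 9316.38 × 100 = 113.0030
Fisher = √(L × P) = √(112.8209 × 113.0030) = 112.9119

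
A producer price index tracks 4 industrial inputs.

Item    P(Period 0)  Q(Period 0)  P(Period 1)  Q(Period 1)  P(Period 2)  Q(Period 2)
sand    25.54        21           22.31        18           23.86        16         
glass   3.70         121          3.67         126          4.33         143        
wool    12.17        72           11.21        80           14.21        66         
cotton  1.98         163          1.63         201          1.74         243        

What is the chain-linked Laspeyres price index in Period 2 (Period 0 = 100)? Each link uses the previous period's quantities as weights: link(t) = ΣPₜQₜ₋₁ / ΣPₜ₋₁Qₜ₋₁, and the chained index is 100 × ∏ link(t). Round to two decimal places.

Link Period 0→Period 1:
ΣP(Period 1)Q(Period 0) = 22.31×21 + 3.67×121 + 11.21×72 + 1.63×163 = 468.51 + 444.07 + 807.12 + 265.69 = 1985.39
ΣP(Period 0)Q(Period 0) = 25.54×21 + 3.70×121 + 12.17×72 + 1.98×163 = 536.34 + 447.7 + 876.24 + 322.74 = 2183.02
link = 1985.39/2183.02 = 0.909469
Link Period 1→Period 2:
ΣP(Period 2)Q(Period 1) = 23.86×18 + 4.33×126 + 14.21×80 + 1.74×201 = 429.48 + 545.58 + 1136.8 + 349.74 = 2461.6
ΣP(Period 1)Q(Period 1) = 22.31×18 + 3.67×126 + 11.21×80 + 1.63×201 = 401.58 + 462.42 + 896.8 + 327.63 = 2088.43
link = 2461.6/2088.43 = 1.178684
Chained index = 100 × 0.909469 × 1.178684 = 107.1978

107.20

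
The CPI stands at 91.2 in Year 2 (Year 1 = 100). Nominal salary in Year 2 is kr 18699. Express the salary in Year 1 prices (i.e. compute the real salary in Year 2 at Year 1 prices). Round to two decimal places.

Real = Nominal ÷ (Index/100) = 18699 ÷ (91.2/100)
     = 18699 ÷ 0.912 = 20503.2895

20503.29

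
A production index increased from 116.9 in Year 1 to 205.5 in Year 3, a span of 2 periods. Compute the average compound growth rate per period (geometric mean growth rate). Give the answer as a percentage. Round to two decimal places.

32.59%

Growth factor = (205.5/116.9)^(1/2) = (1.757913)^(1/2) = 1.325863
Growth rate = 1.325863 − 1 = 0.325863 = 32.5863%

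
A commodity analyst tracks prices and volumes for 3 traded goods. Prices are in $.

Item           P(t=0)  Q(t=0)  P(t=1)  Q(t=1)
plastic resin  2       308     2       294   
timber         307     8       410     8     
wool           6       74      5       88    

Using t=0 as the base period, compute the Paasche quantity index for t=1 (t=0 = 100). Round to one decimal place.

Paasche quantity index uses current-period prices as weights.
ΣP(t=1)·Q(t=1) = 2×294 + 410×8 + 5×88 = 588 + 3280 + 440 = 4308
ΣP(t=1)·Q(t=0) = 2×308 + 410×8 + 5×74 = 616 + 3280 + 370 = 4266
Index = 4308 / 4266 × 100 = 100.9845

101.0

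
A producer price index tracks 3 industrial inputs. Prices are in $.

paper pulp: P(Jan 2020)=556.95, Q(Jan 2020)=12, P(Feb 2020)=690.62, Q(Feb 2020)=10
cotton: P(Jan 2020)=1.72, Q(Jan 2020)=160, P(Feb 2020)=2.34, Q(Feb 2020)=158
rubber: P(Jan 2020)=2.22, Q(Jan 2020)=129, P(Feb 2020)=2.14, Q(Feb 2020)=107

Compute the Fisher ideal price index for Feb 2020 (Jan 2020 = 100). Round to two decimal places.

Laspeyres component (base-period weights):
ΣP(Feb 2020)Q(Jan 2020) = 690.62×12 + 2.34×160 + 2.14×129 = 8287.44 + 374.4 + 276.06 = 8937.9
ΣP(Jan 2020)Q(Jan 2020) = 556.95×12 + 1.72×160 + 2.22×129 = 6683.4 + 275.2 + 286.38 = 7244.98
L = 8937.9 / 7244.98 × 100 = 123.3668
Paasche component (current-period weights):
ΣP(Feb 2020)Q(Feb 2020) = 690.62×10 + 2.34×158 + 2.14×107 = 6906.2 + 369.72 + 228.98 = 7504.9
ΣP(Jan 2020)Q(Feb 2020) = 556.95×10 + 1.72×158 + 2.22×107 = 5569.5 + 271.76 + 237.54 = 6078.8
P = 7504.9 / 6078.8 × 100 = 123.4602
Fisher = √(L × P) = √(123.3668 × 123.4602) = 123.4135

123.41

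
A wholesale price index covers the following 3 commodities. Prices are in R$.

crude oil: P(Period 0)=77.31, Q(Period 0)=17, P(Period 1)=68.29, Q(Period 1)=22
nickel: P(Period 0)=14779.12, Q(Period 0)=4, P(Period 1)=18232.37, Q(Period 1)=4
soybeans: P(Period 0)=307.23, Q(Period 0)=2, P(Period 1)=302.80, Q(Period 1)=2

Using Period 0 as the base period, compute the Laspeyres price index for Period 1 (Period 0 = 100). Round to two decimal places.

Laspeyres price index uses base-period quantities as weights.
ΣP(Period 1)·Q(Period 0) = 68.29×17 + 18232.37×4 + 302.80×2 = 1160.93 + 72929.48 + 605.6 = 74696.01
ΣP(Period 0)·Q(Period 0) = 77.31×17 + 14779.12×4 + 307.23×2 = 1314.27 + 59116.48 + 614.46 = 61045.21
Index = 74696.01 / 61045.21 × 100 = 122.3618

122.36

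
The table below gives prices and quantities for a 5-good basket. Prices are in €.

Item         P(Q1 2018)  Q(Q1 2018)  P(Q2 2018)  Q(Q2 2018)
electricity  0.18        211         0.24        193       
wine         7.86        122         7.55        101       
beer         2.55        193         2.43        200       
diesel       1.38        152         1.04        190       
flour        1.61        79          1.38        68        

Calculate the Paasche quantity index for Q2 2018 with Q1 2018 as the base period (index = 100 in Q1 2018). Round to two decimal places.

92.88

Paasche quantity index uses current-period prices as weights.
ΣP(Q2 2018)·Q(Q2 2018) = 0.24×193 + 7.55×101 + 2.43×200 + 1.04×190 + 1.38×68 = 46.32 + 762.55 + 486 + 197.6 + 93.84 = 1586.31
ΣP(Q2 2018)·Q(Q1 2018) = 0.24×211 + 7.55×122 + 2.43×193 + 1.04×152 + 1.38×79 = 50.64 + 921.1 + 468.99 + 158.08 + 109.02 = 1707.83
Index = 1586.31 / 1707.83 × 100 = 92.8845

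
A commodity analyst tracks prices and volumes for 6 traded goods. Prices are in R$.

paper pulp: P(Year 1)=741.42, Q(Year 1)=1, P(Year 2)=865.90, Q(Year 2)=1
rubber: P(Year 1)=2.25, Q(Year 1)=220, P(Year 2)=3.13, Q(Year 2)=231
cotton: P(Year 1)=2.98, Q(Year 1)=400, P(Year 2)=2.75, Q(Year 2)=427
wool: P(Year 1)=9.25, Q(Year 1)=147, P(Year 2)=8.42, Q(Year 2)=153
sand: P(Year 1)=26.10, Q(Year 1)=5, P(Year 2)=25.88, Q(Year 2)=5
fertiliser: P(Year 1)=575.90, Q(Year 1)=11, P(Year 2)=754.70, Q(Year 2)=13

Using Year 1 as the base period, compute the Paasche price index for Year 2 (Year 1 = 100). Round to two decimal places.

120.97

Paasche price index uses current-period quantities as weights.
ΣP(Year 2)·Q(Year 2) = 865.90×1 + 3.13×231 + 2.75×427 + 8.42×153 + 25.88×5 + 754.70×13 = 865.9 + 723.03 + 1174.25 + 1288.26 + 129.4 + 9811.1 = 13991.94
ΣP(Year 1)·Q(Year 2) = 741.42×1 + 2.25×231 + 2.98×427 + 9.25×153 + 26.10×5 + 575.90×13 = 741.42 + 519.75 + 1272.46 + 1415.25 + 130.5 + 7486.7 = 11566.08
Index = 13991.94 / 11566.08 × 100 = 120.9739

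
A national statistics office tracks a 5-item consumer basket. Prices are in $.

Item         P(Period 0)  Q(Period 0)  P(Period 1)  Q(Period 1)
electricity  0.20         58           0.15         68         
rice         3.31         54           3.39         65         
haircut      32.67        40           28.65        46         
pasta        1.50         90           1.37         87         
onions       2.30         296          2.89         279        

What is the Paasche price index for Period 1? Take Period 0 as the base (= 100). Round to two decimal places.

Paasche price index uses current-period quantities as weights.
ΣP(Period 1)·Q(Period 1) = 0.15×68 + 3.39×65 + 28.65×46 + 1.37×87 + 2.89×279 = 10.2 + 220.35 + 1317.9 + 119.19 + 806.31 = 2473.95
ΣP(Period 0)·Q(Period 1) = 0.20×68 + 3.31×65 + 32.67×46 + 1.50×87 + 2.30×279 = 13.6 + 215.15 + 1502.82 + 130.5 + 641.7 = 2503.77
Index = 2473.95 / 2503.77 × 100 = 98.8090

98.81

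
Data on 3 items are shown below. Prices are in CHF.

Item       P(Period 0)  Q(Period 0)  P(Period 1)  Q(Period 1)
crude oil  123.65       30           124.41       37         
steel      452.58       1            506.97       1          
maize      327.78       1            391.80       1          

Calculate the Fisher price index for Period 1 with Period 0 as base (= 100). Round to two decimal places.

102.94

Laspeyres component (base-period weights):
ΣP(Period 1)Q(Period 0) = 124.41×30 + 506.97×1 + 391.80×1 = 3732.3 + 506.97 + 391.8 = 4631.07
ΣP(Period 0)Q(Period 0) = 123.65×30 + 452.58×1 + 327.78×1 = 3709.5 + 452.58 + 327.78 = 4489.86
L = 4631.07 / 4489.86 × 100 = 103.1451
Paasche component (current-period weights):
ΣP(Period 1)Q(Period 1) = 124.41×37 + 506.97×1 + 391.80×1 = 4603.17 + 506.97 + 391.8 = 5501.94
ΣP(Period 0)Q(Period 1) = 123.65×37 + 452.58×1 + 327.78×1 = 4575.05 + 452.58 + 327.78 = 5355.41
P = 5501.94 / 5355.41 × 100 = 102.7361
Fisher = √(L × P) = √(103.1451 × 102.7361) = 102.9404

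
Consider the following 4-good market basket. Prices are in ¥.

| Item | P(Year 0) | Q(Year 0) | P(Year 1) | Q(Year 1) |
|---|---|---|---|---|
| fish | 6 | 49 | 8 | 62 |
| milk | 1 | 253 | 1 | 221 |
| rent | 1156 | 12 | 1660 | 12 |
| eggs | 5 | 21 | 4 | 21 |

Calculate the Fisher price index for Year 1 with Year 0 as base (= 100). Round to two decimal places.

Laspeyres component (base-period weights):
ΣP(Year 1)Q(Year 0) = 8×49 + 1×253 + 1660×12 + 4×21 = 392 + 253 + 19920 + 84 = 20649
ΣP(Year 0)Q(Year 0) = 6×49 + 1×253 + 1156×12 + 5×21 = 294 + 253 + 13872 + 105 = 14524
L = 20649 / 14524 × 100 = 142.1716
Paasche component (current-period weights):
ΣP(Year 1)Q(Year 1) = 8×62 + 1×221 + 1660×12 + 4×21 = 496 + 221 + 19920 + 84 = 20721
ΣP(Year 0)Q(Year 1) = 6×62 + 1×221 + 1156×12 + 5×21 = 372 + 221 + 13872 + 105 = 14570
P = 20721 / 14570 × 100 = 142.2169
Fisher = √(L × P) = √(142.1716 × 142.2169) = 142.1942

142.19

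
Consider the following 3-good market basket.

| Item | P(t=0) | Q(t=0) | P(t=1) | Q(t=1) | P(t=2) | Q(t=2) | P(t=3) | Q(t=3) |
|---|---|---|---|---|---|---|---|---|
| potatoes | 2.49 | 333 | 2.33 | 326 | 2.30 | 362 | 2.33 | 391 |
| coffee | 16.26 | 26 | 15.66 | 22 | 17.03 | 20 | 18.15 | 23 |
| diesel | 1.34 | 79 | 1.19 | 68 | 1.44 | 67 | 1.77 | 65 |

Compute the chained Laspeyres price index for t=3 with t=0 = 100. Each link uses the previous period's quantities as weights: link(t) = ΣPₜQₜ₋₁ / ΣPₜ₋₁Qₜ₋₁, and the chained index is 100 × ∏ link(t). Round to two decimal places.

Link t=0→t=1:
ΣP(t=1)Q(t=0) = 2.33×333 + 15.66×26 + 1.19×79 = 775.89 + 407.16 + 94.01 = 1277.06
ΣP(t=0)Q(t=0) = 2.49×333 + 16.26×26 + 1.34×79 = 829.17 + 422.76 + 105.86 = 1357.79
link = 1277.06/1357.79 = 0.940543
Link t=1→t=2:
ΣP(t=2)Q(t=1) = 2.30×326 + 17.03×22 + 1.44×68 = 749.8 + 374.66 + 97.92 = 1222.38
ΣP(t=1)Q(t=1) = 2.33×326 + 15.66×22 + 1.19×68 = 759.58 + 344.52 + 80.92 = 1185.02
link = 1222.38/1185.02 = 1.031527
Link t=2→t=3:
ΣP(t=3)Q(t=2) = 2.33×362 + 18.15×20 + 1.77×67 = 843.46 + 363 + 118.59 = 1325.05
ΣP(t=2)Q(t=2) = 2.30×362 + 17.03×20 + 1.44×67 = 832.6 + 340.6 + 96.48 = 1269.68
link = 1325.05/1269.68 = 1.043609
Chained index = 100 × 0.940543 × 1.031527 × 1.043609 = 101.2505

101.25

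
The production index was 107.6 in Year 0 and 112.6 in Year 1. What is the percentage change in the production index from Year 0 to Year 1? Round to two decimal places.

Change = (112.6 − 107.6) / 107.6 × 100
       = 5.0 / 107.6 × 100 = 4.6468%

4.65%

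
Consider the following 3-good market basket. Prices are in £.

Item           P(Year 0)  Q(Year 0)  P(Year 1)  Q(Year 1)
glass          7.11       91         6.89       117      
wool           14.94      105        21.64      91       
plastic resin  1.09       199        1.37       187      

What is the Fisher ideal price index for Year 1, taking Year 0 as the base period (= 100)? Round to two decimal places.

Laspeyres component (base-period weights):
ΣP(Year 1)Q(Year 0) = 6.89×91 + 21.64×105 + 1.37×199 = 626.99 + 2272.2 + 272.63 = 3171.82
ΣP(Year 0)Q(Year 0) = 7.11×91 + 14.94×105 + 1.09×199 = 647.01 + 1568.7 + 216.91 = 2432.62
L = 3171.82 / 2432.62 × 100 = 130.3870
Paasche component (current-period weights):
ΣP(Year 1)Q(Year 1) = 6.89×117 + 21.64×91 + 1.37×187 = 806.13 + 1969.24 + 256.19 = 3031.56
ΣP(Year 0)Q(Year 1) = 7.11×117 + 14.94×91 + 1.09×187 = 831.87 + 1359.54 + 203.83 = 2395.24
P = 3031.56 / 2395.24 × 100 = 126.5660
Fisher = √(L × P) = √(130.3870 × 126.5660) = 128.4623

128.46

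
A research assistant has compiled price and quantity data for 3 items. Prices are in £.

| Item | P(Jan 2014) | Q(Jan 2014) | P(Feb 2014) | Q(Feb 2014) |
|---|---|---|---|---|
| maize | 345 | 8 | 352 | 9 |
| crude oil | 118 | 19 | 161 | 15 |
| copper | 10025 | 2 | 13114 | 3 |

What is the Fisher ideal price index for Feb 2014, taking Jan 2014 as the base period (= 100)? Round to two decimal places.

128.34

Laspeyres component (base-period weights):
ΣP(Feb 2014)Q(Jan 2014) = 352×8 + 161×19 + 13114×2 = 2816 + 3059 + 26228 = 32103
ΣP(Jan 2014)Q(Jan 2014) = 345×8 + 118×19 + 10025×2 = 2760 + 2242 + 20050 = 25052
L = 32103 / 25052 × 100 = 128.1455
Paasche component (current-period weights):
ΣP(Feb 2014)Q(Feb 2014) = 352×9 + 161×15 + 13114×3 = 3168 + 2415 + 39342 = 44925
ΣP(Jan 2014)Q(Feb 2014) = 345×9 + 118×15 + 10025×3 = 3105 + 1770 + 30075 = 34950
P = 44925 / 34950 × 100 = 128.5408
Fisher = √(L × P) = √(128.1455 × 128.5408) = 128.3430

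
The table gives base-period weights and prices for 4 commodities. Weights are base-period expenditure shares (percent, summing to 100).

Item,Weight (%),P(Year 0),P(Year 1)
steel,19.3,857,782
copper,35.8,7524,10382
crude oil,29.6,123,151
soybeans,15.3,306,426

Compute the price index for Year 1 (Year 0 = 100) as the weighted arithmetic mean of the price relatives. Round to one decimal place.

124.6

steel: 19.3 × (782/857) = 19.3 × 0.912485 = 17.6110
copper: 35.8 × (10382/7524) = 35.8 × 1.379851 = 49.3987
crude oil: 29.6 × (151/123) = 29.6 × 1.227642 = 36.3382
soybeans: 15.3 × (426/306) = 15.3 × 1.392157 = 21.3000
Index = Σ wᵢ·(p₁ᵢ/p₀ᵢ) = 17.6110 + 49.3987 + 36.3382 + 21.3000 = 124.6479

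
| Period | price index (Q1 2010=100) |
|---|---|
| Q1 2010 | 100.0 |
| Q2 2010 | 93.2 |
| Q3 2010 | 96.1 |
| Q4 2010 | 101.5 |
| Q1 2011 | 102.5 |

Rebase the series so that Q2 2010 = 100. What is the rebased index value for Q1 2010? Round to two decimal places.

Rebased(Q1 2010) = 100.0 / 93.2 × 100 = 107.2961

107.30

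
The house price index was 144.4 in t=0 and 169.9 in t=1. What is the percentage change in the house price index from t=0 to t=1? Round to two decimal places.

Change = (169.9 − 144.4) / 144.4 × 100
       = 25.5 / 144.4 × 100 = 17.6593%

17.66%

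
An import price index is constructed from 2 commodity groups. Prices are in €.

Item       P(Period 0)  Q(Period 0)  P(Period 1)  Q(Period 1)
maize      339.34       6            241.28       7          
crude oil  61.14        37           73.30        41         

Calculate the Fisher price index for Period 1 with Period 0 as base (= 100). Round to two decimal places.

96.47

Laspeyres component (base-period weights):
ΣP(Period 1)Q(Period 0) = 241.28×6 + 73.30×37 = 1447.68 + 2712.1 = 4159.78
ΣP(Period 0)Q(Period 0) = 339.34×6 + 61.14×37 = 2036.04 + 2262.18 = 4298.22
L = 4159.78 / 4298.22 × 100 = 96.7791
Paasche component (current-period weights):
ΣP(Period 1)Q(Period 1) = 241.28×7 + 73.30×41 = 1688.96 + 3005.3 = 4694.26
ΣP(Period 0)Q(Period 1) = 339.34×7 + 61.14×41 = 2375.38 + 2506.74 = 4882.12
P = 4694.26 / 4882.12 × 100 = 96.1521
Fisher = √(L × P) = √(96.7791 × 96.1521) = 96.4651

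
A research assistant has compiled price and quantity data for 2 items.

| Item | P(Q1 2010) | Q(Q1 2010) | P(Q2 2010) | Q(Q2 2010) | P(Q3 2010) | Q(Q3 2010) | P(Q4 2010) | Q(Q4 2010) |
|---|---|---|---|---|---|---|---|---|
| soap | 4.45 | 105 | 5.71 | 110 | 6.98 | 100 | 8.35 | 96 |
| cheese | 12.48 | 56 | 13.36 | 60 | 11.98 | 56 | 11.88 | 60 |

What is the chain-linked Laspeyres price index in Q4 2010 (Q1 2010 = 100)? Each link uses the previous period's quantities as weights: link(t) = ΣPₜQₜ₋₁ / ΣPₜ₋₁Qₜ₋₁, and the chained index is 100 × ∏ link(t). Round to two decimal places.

131.71

Link Q1 2010→Q2 2010:
ΣP(Q2 2010)Q(Q1 2010) = 5.71×105 + 13.36×56 = 599.55 + 748.16 = 1347.71
ΣP(Q1 2010)Q(Q1 2010) = 4.45×105 + 12.48×56 = 467.25 + 698.88 = 1166.13
link = 1347.71/1166.13 = 1.155712
Link Q2 2010→Q3 2010:
ΣP(Q3 2010)Q(Q2 2010) = 6.98×110 + 11.98×60 = 767.8 + 718.8 = 1486.6
ΣP(Q2 2010)Q(Q2 2010) = 5.71×110 + 13.36×60 = 628.1 + 801.6 = 1429.7
link = 1486.6/1429.7 = 1.039799
Link Q3 2010→Q4 2010:
ΣP(Q4 2010)Q(Q3 2010) = 8.35×100 + 11.88×56 = 835 + 665.28 = 1500.28
ΣP(Q3 2010)Q(Q3 2010) = 6.98×100 + 11.98×56 = 698 + 670.88 = 1368.88
link = 1500.28/1368.88 = 1.095991
Chained index = 100 × 1.155712 × 1.039799 × 1.095991 = 131.7060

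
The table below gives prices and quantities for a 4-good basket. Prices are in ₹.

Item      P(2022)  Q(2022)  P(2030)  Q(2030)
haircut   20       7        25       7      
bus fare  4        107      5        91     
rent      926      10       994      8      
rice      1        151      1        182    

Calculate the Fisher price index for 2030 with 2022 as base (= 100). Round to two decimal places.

Laspeyres component (base-period weights):
ΣP(2030)Q(2022) = 25×7 + 5×107 + 994×10 + 1×151 = 175 + 535 + 9940 + 151 = 10801
ΣP(2022)Q(2022) = 20×7 + 4×107 + 926×10 + 1×151 = 140 + 428 + 9260 + 151 = 9979
L = 10801 / 9979 × 100 = 108.2373
Paasche component (current-period weights):
ΣP(2030)Q(2030) = 25×7 + 5×91 + 994×8 + 1×182 = 175 + 455 + 7952 + 182 = 8764
ΣP(2022)Q(2030) = 20×7 + 4×91 + 926×8 + 1×182 = 140 + 364 + 7408 + 182 = 8094
P = 8764 / 8094 × 100 = 108.2777
Fisher = √(L × P) = √(108.2373 × 108.2777) = 108.2575

108.26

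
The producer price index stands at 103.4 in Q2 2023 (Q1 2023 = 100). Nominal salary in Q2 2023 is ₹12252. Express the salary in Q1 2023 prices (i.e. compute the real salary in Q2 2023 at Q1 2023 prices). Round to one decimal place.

11849.1

Real = Nominal ÷ (Index/100) = 12252 ÷ (103.4/100)
     = 12252 ÷ 1.034 = 11849.1296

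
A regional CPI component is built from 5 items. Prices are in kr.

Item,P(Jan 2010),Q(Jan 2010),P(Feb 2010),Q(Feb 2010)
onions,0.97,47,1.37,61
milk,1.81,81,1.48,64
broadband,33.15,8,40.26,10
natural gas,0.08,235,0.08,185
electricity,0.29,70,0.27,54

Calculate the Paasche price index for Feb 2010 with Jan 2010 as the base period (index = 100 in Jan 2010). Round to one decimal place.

113.7

Paasche price index uses current-period quantities as weights.
ΣP(Feb 2010)·Q(Feb 2010) = 1.37×61 + 1.48×64 + 40.26×10 + 0.08×185 + 0.27×54 = 83.57 + 94.72 + 402.6 + 14.8 + 14.58 = 610.27
ΣP(Jan 2010)·Q(Feb 2010) = 0.97×61 + 1.81×64 + 33.15×10 + 0.08×185 + 0.29×54 = 59.17 + 115.84 + 331.5 + 14.8 + 15.66 = 536.97
Index = 610.27 / 536.97 × 100 = 113.6507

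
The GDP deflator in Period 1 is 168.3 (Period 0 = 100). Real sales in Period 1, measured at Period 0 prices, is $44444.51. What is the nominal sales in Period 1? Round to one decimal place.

Nominal = Real × (Index/100) = 44444.51 × (168.3/100)
        = 44444.51 × 1.683 = 74800.1103

74800.1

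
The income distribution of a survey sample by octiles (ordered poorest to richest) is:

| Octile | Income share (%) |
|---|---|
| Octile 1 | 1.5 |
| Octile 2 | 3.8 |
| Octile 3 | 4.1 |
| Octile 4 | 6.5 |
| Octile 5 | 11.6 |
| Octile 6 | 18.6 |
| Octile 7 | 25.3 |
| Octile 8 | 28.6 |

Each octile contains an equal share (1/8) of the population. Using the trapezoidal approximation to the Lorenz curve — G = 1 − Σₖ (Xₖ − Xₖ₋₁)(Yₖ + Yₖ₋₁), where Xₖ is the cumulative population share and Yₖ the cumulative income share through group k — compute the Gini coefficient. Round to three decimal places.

Cumulative income shares Yₖ: 0.0150, 0.0530, 0.0940, 0.1590, 0.2750, 0.4610, 0.7140, 1.0000
Σ (Xₖ−Xₖ₋₁)(Yₖ+Yₖ₋₁) = (1/8)(0.0150+0.0000) + (1/8)(0.0530+0.0150) + (1/8)(0.0940+0.0530) + (1/8)(0.1590+0.0940) + (1/8)(0.2750+0.1590) + (1/8)(0.4610+0.2750) + (1/8)(0.7140+0.4610) + (1/8)(1.0000+0.7140)
  = 0.0019 + 0.0085 + 0.0184 + 0.0316 + 0.0543 + 0.0920 + 0.1469 + 0.2142 = 0.5678
G = 1 − 0.5678 = 0.4322

0.432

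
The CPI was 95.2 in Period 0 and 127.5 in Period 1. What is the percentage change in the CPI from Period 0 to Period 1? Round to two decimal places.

33.93%

Change = (127.5 − 95.2) / 95.2 × 100
       = 32.3 / 95.2 × 100 = 33.9286%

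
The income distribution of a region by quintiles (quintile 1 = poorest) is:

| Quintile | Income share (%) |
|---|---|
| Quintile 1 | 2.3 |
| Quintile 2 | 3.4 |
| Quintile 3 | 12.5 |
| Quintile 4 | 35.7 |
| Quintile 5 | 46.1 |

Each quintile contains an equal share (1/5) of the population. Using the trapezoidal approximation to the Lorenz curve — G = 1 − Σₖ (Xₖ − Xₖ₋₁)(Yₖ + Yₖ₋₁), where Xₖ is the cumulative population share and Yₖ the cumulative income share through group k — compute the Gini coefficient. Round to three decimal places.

0.480

Cumulative income shares Yₖ: 0.0230, 0.0570, 0.1820, 0.5390, 1.0000
Σ (Xₖ−Xₖ₋₁)(Yₖ+Yₖ₋₁) = (1/5)(0.0230+0.0000) + (1/5)(0.0570+0.0230) + (1/5)(0.1820+0.0570) + (1/5)(0.5390+0.1820) + (1/5)(1.0000+0.5390)
  = 0.0046 + 0.0160 + 0.0478 + 0.1442 + 0.3078 = 0.5204
G = 1 − 0.5204 = 0.4796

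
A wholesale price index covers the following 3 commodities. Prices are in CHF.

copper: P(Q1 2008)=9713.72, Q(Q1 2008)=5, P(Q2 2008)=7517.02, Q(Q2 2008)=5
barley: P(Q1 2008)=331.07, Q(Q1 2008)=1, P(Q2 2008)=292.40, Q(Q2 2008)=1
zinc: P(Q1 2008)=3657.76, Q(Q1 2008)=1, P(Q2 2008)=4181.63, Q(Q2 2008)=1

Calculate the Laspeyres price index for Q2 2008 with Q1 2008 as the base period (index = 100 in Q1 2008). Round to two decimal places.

80.03

Laspeyres price index uses base-period quantities as weights.
ΣP(Q2 2008)·Q(Q1 2008) = 7517.02×5 + 292.40×1 + 4181.63×1 = 37585.1 + 292.4 + 4181.63 = 42059.13
ΣP(Q1 2008)·Q(Q1 2008) = 9713.72×5 + 331.07×1 + 3657.76×1 = 48568.6 + 331.07 + 3657.76 = 52557.43
Index = 42059.13 / 52557.43 × 100 = 80.0251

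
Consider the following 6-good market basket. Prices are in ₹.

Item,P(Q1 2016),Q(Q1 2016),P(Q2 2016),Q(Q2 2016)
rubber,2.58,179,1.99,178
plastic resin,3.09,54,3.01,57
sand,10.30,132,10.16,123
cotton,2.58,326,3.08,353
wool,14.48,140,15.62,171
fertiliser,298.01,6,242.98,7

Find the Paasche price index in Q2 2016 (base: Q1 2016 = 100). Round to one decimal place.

98.1

Paasche price index uses current-period quantities as weights.
ΣP(Q2 2016)·Q(Q2 2016) = 1.99×178 + 3.01×57 + 10.16×123 + 3.08×353 + 15.62×171 + 242.98×7 = 354.22 + 171.57 + 1249.68 + 1087.24 + 2671.02 + 1700.86 = 7234.59
ΣP(Q1 2016)·Q(Q2 2016) = 2.58×178 + 3.09×57 + 10.30×123 + 2.58×353 + 14.48×171 + 298.01×7 = 459.24 + 176.13 + 1266.9 + 910.74 + 2476.08 + 2086.07 = 7375.16
Index = 7234.59 / 7375.16 × 100 = 98.0940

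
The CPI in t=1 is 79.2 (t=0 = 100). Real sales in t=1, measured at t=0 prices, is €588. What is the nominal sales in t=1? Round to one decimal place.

465.7

Nominal = Real × (Index/100) = 588 × (79.2/100)
        = 588 × 0.792 = 465.6960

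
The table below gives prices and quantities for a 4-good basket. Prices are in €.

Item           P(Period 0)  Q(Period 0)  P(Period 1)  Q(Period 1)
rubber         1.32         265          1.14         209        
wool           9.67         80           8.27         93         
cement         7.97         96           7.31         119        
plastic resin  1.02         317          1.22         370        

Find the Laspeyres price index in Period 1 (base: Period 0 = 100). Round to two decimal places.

92.78

Laspeyres price index uses base-period quantities as weights.
ΣP(Period 1)·Q(Period 0) = 1.14×265 + 8.27×80 + 7.31×96 + 1.22×317 = 302.1 + 661.6 + 701.76 + 386.74 = 2052.2
ΣP(Period 0)·Q(Period 0) = 1.32×265 + 9.67×80 + 7.97×96 + 1.02×317 = 349.8 + 773.6 + 765.12 + 323.34 = 2211.86
Index = 2052.2 / 2211.86 × 100 = 92.7816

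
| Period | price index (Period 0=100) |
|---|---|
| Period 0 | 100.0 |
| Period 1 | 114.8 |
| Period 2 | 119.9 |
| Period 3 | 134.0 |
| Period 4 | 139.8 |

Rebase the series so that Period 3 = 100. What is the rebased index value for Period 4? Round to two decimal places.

Rebased(Period 4) = 139.8 / 134.0 × 100 = 104.3284

104.33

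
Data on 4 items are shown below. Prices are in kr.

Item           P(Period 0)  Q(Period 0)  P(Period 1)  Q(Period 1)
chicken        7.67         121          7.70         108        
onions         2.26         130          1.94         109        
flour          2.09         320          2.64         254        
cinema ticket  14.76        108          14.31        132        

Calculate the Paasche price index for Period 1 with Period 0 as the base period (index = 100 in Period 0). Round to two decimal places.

101.37

Paasche price index uses current-period quantities as weights.
ΣP(Period 1)·Q(Period 1) = 7.70×108 + 1.94×109 + 2.64×254 + 14.31×132 = 831.6 + 211.46 + 670.56 + 1888.92 = 3602.54
ΣP(Period 0)·Q(Period 1) = 7.67×108 + 2.26×109 + 2.09×254 + 14.76×132 = 828.36 + 246.34 + 530.86 + 1948.32 = 3553.88
Index = 3602.54 / 3553.88 × 100 = 101.3692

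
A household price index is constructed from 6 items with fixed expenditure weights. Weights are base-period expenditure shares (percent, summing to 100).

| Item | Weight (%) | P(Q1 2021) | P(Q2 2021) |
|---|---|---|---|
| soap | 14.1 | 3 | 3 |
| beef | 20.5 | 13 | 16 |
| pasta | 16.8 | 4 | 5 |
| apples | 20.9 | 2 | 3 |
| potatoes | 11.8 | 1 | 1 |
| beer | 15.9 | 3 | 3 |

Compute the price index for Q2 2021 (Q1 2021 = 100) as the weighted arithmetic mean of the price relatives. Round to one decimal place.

soap: 14.1 × (3/3) = 14.1 × 1.000000 = 14.1000
beef: 20.5 × (16/13) = 20.5 × 1.230769 = 25.2308
pasta: 16.8 × (5/4) = 16.8 × 1.250000 = 21.0000
apples: 20.9 × (3/2) = 20.9 × 1.500000 = 31.3500
potatoes: 11.8 × (1/1) = 11.8 × 1.000000 = 11.8000
beer: 15.9 × (3/3) = 15.9 × 1.000000 = 15.9000
Index = Σ wᵢ·(p₁ᵢ/p₀ᵢ) = 14.1000 + 25.2308 + 21.0000 + 31.3500 + 11.8000 + 15.9000 = 119.3808

119.4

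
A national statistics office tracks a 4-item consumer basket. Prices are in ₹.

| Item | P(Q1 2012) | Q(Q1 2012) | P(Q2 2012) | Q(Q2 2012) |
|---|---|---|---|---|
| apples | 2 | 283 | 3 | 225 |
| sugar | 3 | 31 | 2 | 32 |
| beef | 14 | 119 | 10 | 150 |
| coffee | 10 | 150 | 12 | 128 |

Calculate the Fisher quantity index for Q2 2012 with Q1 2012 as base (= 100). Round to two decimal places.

99.66

Laspeyres component (base-period weights):
ΣP(Q1 2012)Q(Q2 2012) = 2×225 + 3×32 + 14×150 + 10×128 = 450 + 96 + 2100 + 1280 = 3926
ΣP(Q1 2012)Q(Q1 2012) = 2×283 + 3×31 + 14×119 + 10×150 = 566 + 93 + 1666 + 1500 = 3825
L = 3926 / 3825 × 100 = 102.6405
Paasche component (current-period weights):
ΣP(Q2 2012)Q(Q2 2012) = 3×225 + 2×32 + 10×150 + 12×128 = 675 + 64 + 1500 + 1536 = 3775
ΣP(Q2 2012)Q(Q1 2012) = 3×283 + 2×31 + 10×119 + 12×150 = 849 + 62 + 1190 + 1800 = 3901
P = 3775 / 3901 × 100 = 96.7701
Fisher = √(L × P) = √(102.6405 × 96.7701) = 99.6621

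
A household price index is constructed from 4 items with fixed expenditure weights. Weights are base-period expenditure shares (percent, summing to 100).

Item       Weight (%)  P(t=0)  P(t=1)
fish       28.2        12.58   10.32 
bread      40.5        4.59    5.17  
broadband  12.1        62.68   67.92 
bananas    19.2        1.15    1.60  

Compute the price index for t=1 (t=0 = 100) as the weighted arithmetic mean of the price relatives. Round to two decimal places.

108.58

fish: 28.2 × (10.32/12.58) = 28.2 × 0.820350 = 23.1339
bread: 40.5 × (5.17/4.59) = 40.5 × 1.126362 = 45.6176
broadband: 12.1 × (67.92/62.68) = 12.1 × 1.083599 = 13.1116
bananas: 19.2 × (1.60/1.15) = 19.2 × 1.391304 = 26.7130
Index = Σ wᵢ·(p₁ᵢ/p₀ᵢ) = 23.1339 + 45.6176 + 13.1116 + 26.7130 = 108.5761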